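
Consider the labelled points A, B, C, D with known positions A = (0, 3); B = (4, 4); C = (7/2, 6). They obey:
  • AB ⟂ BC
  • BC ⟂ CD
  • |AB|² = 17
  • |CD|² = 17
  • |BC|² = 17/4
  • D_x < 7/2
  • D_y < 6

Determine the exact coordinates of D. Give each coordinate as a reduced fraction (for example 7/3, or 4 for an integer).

1. D_x = -1/2  [[BC ⟂ CD ⇒ -1/2x+2y-41/4=0] ∩ [|D−(7/2, 6)|²=17]]
2. D_y = 5  [[BC ⟂ CD ⇒ -1/2x+2y-41/4=0] ∩ [|D−(7/2, 6)|²=17]]
   so D = (-1/2, 5)

D = (-1/2, 5)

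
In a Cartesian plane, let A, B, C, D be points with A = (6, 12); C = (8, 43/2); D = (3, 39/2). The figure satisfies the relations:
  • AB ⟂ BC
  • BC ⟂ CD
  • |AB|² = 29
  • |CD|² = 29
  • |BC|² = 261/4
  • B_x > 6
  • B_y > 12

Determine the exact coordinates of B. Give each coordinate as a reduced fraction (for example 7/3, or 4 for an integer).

B = (11, 14)

1. B_x = 11  [[BC ⟂ CD ⇒ 5x+2y-83=0] ∩ [|B−(6, 12)|²=29]]
2. B_y = 14  [[BC ⟂ CD ⇒ 5x+2y-83=0] ∩ [|B−(6, 12)|²=29]]
   so B = (11, 14)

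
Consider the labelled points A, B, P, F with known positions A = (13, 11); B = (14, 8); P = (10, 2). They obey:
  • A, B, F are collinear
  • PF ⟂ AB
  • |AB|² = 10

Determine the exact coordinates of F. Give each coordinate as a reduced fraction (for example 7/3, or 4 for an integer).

1. F_x = 77/5  [[A, B, F are collinear ⇒ 3x+1y-50=0] ∩ [PF ⟂ AB ⇒ 1x-3y-4=0]]
2. F_y = 19/5  [[A, B, F are collinear ⇒ 3x+1y-50=0] ∩ [PF ⟂ AB ⇒ 1x-3y-4=0]]
   so F = (77/5, 19/5)

F = (77/5, 19/5)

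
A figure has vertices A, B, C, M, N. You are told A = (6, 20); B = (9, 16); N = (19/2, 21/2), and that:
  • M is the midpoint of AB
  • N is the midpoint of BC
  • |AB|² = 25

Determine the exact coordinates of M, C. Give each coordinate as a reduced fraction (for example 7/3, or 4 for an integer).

M = (15/2, 18)
C = (10, 5)

1. M_x = 15/2  [2·M = A+B = (6, 20)+(9, 16)]
2. M_y = 18  [2·M = A+B = (6, 20)+(9, 16)]
   so M = (15/2, 18)
3. C_x = 10  [C = 2·N−B = 2·(19/2, 21/2)−(9, 16)]
4. C_y = 5  [C = 2·N−B = 2·(19/2, 21/2)−(9, 16)]
   so C = (10, 5)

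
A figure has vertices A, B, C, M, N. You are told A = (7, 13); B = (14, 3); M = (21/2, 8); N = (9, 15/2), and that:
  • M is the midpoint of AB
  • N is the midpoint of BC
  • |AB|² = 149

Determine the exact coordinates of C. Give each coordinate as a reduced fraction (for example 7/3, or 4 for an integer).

C = (4, 12)

1. C_x = 4  [C = 2·N−B = 2·(9, 15/2)−(14, 3)]
2. C_y = 12  [C = 2·N−B = 2·(9, 15/2)−(14, 3)]
   so C = (4, 12)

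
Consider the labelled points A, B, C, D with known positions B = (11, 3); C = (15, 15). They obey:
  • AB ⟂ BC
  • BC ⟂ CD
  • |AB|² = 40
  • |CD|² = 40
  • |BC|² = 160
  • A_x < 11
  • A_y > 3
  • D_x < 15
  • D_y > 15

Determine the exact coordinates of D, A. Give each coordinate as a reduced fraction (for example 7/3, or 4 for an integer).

D = (9, 17)
A = (5, 5)

1. D_x = 9  [[BC ⟂ CD ⇒ 4x+12y-240=0] ∩ [|D−(15, 15)|²=40]]
2. D_y = 17  [[BC ⟂ CD ⇒ 4x+12y-240=0] ∩ [|D−(15, 15)|²=40]]
   so D = (9, 17)
3. A_x = 5  [[AB ⟂ BC ⇒ -4x-12y+80=0] ∩ [|A−(11, 3)|²=40]]
4. A_y = 5  [[AB ⟂ BC ⇒ -4x-12y+80=0] ∩ [|A−(11, 3)|²=40]]
   so A = (5, 5)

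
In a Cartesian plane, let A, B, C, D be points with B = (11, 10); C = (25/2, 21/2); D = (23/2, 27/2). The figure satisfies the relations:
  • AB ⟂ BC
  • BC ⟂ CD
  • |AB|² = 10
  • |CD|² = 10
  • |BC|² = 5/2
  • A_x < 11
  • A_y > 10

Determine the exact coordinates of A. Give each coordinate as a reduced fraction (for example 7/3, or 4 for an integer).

1. A_x = 10  [[AB ⟂ BC ⇒ -3/2x-1/2y+43/2=0] ∩ [|A−(11, 10)|²=10]]
2. A_y = 13  [[AB ⟂ BC ⇒ -3/2x-1/2y+43/2=0] ∩ [|A−(11, 10)|²=10]]
   so A = (10, 13)

A = (10, 13)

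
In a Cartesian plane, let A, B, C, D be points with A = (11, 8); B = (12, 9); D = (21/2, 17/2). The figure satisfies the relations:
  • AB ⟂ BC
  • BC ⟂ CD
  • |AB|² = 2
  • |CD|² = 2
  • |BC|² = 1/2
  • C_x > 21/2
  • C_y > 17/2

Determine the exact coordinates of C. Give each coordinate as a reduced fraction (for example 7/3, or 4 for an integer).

C = (23/2, 19/2)

1. C_x = 23/2  [[AB ⟂ BC ⇒ 1x+1y-21=0] ∩ [|C−(21/2, 17/2)|²=2]]
2. C_y = 19/2  [[AB ⟂ BC ⇒ 1x+1y-21=0] ∩ [|C−(21/2, 17/2)|²=2]]
   so C = (23/2, 19/2)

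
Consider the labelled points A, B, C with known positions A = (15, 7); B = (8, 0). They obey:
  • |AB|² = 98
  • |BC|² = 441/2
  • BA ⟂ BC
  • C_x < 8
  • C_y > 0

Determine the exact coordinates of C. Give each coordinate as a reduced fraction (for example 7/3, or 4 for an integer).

C = (-5/2, 21/2)

1. C_x = -5/2  [[BA ⟂ BC ⇒ 7x+7y-56=0] ∩ [|C−(8, 0)|²=441/2]]
2. C_y = 21/2  [[BA ⟂ BC ⇒ 7x+7y-56=0] ∩ [|C−(8, 0)|²=441/2]]
   so C = (-5/2, 21/2)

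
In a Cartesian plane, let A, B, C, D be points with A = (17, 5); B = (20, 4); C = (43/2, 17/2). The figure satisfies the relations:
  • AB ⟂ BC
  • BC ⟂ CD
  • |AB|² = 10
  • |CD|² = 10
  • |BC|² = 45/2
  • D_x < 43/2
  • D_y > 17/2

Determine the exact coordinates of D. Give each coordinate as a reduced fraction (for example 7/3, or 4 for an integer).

1. D_x = 37/2  [[BC ⟂ CD ⇒ 3/2x+9/2y-141/2=0] ∩ [|D−(43/2, 17/2)|²=10]]
2. D_y = 19/2  [[BC ⟂ CD ⇒ 3/2x+9/2y-141/2=0] ∩ [|D−(43/2, 17/2)|²=10]]
   so D = (37/2, 19/2)

D = (37/2, 19/2)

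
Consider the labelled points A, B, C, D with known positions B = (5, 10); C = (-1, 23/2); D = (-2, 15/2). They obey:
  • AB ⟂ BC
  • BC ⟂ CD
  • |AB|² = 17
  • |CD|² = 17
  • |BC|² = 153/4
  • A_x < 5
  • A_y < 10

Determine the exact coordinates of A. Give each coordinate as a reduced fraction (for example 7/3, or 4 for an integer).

1. A_x = 4  [[AB ⟂ BC ⇒ 6x-3/2y-15=0] ∩ [|A−(5, 10)|²=17]]
2. A_y = 6  [[AB ⟂ BC ⇒ 6x-3/2y-15=0] ∩ [|A−(5, 10)|²=17]]
   so A = (4, 6)

A = (4, 6)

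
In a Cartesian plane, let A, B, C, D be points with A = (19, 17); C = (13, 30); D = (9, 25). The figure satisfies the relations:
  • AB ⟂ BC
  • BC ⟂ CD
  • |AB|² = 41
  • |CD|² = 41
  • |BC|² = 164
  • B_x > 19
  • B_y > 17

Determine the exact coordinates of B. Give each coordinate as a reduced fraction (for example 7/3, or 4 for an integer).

1. B_x = 23  [[BC ⟂ CD ⇒ 4x+5y-202=0] ∩ [|B−(19, 17)|²=41]]
2. B_y = 22  [[BC ⟂ CD ⇒ 4x+5y-202=0] ∩ [|B−(19, 17)|²=41]]
   so B = (23, 22)

B = (23, 22)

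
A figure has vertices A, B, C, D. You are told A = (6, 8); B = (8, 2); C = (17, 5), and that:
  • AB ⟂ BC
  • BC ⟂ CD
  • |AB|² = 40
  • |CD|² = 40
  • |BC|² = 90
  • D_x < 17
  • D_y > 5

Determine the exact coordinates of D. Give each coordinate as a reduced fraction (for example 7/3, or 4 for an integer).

D = (15, 11)

1. D_x = 15  [[BC ⟂ CD ⇒ 9x+3y-168=0] ∩ [|D−(17, 5)|²=40]]
2. D_y = 11  [[BC ⟂ CD ⇒ 9x+3y-168=0] ∩ [|D−(17, 5)|²=40]]
   so D = (15, 11)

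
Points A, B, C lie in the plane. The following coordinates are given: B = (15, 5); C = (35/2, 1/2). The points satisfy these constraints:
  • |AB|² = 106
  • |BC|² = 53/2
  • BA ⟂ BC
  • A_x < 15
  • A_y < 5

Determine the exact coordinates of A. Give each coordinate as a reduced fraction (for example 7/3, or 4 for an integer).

1. A_x = 6  [[BA ⟂ BC ⇒ 5/2x-9/2y-15=0] ∩ [|A−(15, 5)|²=106]]
2. A_y = 0  [[BA ⟂ BC ⇒ 5/2x-9/2y-15=0] ∩ [|A−(15, 5)|²=106]]
   so A = (6, 0)

A = (6, 0)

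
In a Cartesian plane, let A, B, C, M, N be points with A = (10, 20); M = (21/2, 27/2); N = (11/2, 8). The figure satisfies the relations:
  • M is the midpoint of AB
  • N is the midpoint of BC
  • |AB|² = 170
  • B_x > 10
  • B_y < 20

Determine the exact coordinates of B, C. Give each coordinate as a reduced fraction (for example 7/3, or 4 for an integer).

1. B_x = 11  [B = 2·M−A = 2·(21/2, 27/2)−(10, 20)]
2. B_y = 7  [B = 2·M−A = 2·(21/2, 27/2)−(10, 20)]
   so B = (11, 7)
3. C_x = 0  [C = 2·N−B = 2·(11/2, 8)−(11, 7)]
4. C_y = 9  [C = 2·N−B = 2·(11/2, 8)−(11, 7)]
   so C = (0, 9)

B = (11, 7)
C = (0, 9)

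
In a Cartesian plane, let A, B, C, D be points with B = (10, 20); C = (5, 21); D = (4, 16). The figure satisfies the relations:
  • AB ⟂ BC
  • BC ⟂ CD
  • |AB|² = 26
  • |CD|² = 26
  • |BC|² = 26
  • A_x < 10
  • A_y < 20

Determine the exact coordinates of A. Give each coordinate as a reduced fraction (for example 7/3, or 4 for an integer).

1. A_x = 9  [[AB ⟂ BC ⇒ 5x-1y-30=0] ∩ [|A−(10, 20)|²=26]]
2. A_y = 15  [[AB ⟂ BC ⇒ 5x-1y-30=0] ∩ [|A−(10, 20)|²=26]]
   so A = (9, 15)

A = (9, 15)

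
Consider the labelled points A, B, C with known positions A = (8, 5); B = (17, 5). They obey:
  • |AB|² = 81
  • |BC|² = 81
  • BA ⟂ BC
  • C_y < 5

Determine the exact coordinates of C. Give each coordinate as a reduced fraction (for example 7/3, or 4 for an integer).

1. C_x = 17  [[BA ⟂ BC ⇒ -9x+153=0] ∩ [|C−(17, 5)|²=81]]
2. C_y = -4  [[BA ⟂ BC ⇒ -9x+153=0] ∩ [|C−(17, 5)|²=81]]
   so C = (17, -4)

C = (17, -4)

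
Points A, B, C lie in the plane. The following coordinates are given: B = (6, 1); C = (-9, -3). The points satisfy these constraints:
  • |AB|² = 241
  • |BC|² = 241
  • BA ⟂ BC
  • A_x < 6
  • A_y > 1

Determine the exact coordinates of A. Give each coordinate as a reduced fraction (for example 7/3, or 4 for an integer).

A = (2, 16)

1. A_x = 2  [[BA ⟂ BC ⇒ -15x-4y+94=0] ∩ [|A−(6, 1)|²=241]]
2. A_y = 16  [[BA ⟂ BC ⇒ -15x-4y+94=0] ∩ [|A−(6, 1)|²=241]]
   so A = (2, 16)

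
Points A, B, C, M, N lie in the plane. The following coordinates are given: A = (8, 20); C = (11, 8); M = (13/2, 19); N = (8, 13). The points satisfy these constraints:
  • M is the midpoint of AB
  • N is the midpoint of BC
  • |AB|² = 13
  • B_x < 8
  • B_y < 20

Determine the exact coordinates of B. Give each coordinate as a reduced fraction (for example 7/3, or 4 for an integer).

1. B_x = 5  [B = 2·M−A = 2·(13/2, 19)−(8, 20)]
2. B_y = 18  [B = 2·M−A = 2·(13/2, 19)−(8, 20)]
   so B = (5, 18)

B = (5, 18)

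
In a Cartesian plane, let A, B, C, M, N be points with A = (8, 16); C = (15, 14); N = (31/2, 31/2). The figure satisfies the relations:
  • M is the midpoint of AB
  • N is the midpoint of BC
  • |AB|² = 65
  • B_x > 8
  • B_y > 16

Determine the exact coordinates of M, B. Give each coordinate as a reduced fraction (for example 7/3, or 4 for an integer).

1. B_x = 16  [B = 2·N−C = 2·(31/2, 31/2)−(15, 14)]
2. B_y = 17  [B = 2·N−C = 2·(31/2, 31/2)−(15, 14)]
   so B = (16, 17)
3. M_x = 12  [2·M = A+B = (8, 16)+(16, 17)]
4. M_y = 33/2  [2·M = A+B = (8, 16)+(16, 17)]
   so M = (12, 33/2)

M = (12, 33/2)
B = (16, 17)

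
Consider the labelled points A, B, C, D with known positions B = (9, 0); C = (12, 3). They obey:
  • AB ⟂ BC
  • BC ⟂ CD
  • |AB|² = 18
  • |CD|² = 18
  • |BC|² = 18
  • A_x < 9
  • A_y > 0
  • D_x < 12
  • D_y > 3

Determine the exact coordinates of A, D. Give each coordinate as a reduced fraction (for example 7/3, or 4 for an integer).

1. A_x = 6  [[AB ⟂ BC ⇒ -3x-3y+27=0] ∩ [|A−(9, 0)|²=18]]
2. A_y = 3  [[AB ⟂ BC ⇒ -3x-3y+27=0] ∩ [|A−(9, 0)|²=18]]
   so A = (6, 3)
3. D_x = 9  [[BC ⟂ CD ⇒ 3x+3y-45=0] ∩ [|D−(12, 3)|²=18]]
4. D_y = 6  [[BC ⟂ CD ⇒ 3x+3y-45=0] ∩ [|D−(12, 3)|²=18]]
   so D = (9, 6)

A = (6, 3)
D = (9, 6)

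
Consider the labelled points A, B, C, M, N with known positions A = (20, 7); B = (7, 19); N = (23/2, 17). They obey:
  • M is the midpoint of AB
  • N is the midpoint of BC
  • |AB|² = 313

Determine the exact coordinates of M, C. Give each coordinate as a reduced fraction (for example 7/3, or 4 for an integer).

M = (27/2, 13)
C = (16, 15)

1. M_x = 27/2  [2·M = A+B = (20, 7)+(7, 19)]
2. M_y = 13  [2·M = A+B = (20, 7)+(7, 19)]
   so M = (27/2, 13)
3. C_x = 16  [C = 2·N−B = 2·(23/2, 17)−(7, 19)]
4. C_y = 15  [C = 2·N−B = 2·(23/2, 17)−(7, 19)]
   so C = (16, 15)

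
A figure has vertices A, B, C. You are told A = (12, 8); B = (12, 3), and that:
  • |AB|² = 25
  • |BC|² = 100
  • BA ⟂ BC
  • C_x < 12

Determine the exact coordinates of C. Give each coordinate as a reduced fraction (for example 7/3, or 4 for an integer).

C = (2, 3)

1. C_x = 2  [[BA ⟂ BC ⇒ 5y-15=0] ∩ [|C−(12, 3)|²=100]]
2. C_y = 3  [[BA ⟂ BC ⇒ 5y-15=0] ∩ [|C−(12, 3)|²=100]]
   so C = (2, 3)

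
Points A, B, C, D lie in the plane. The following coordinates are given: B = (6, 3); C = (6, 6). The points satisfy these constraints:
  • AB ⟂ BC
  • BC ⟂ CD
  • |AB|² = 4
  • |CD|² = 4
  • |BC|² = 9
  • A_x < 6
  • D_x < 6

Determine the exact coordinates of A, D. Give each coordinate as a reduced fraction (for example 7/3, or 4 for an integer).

A = (4, 3)
D = (4, 6)

1. A_x = 4  [[AB ⟂ BC ⇒ -3y+9=0] ∩ [|A−(6, 3)|²=4]]
2. A_y = 3  [[AB ⟂ BC ⇒ -3y+9=0] ∩ [|A−(6, 3)|²=4]]
   so A = (4, 3)
3. D_x = 4  [[BC ⟂ CD ⇒ 3y-18=0] ∩ [|D−(6, 6)|²=4]]
4. D_y = 6  [[BC ⟂ CD ⇒ 3y-18=0] ∩ [|D−(6, 6)|²=4]]
   so D = (4, 6)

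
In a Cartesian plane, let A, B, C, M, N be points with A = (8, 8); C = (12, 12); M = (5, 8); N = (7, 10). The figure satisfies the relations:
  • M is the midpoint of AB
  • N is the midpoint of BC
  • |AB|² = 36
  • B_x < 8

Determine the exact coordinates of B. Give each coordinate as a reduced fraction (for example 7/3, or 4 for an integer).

1. B_x = 2  [B = 2·M−A = 2·(5, 8)−(8, 8)]
2. B_y = 8  [B = 2·M−A = 2·(5, 8)−(8, 8)]
   so B = (2, 8)

B = (2, 8)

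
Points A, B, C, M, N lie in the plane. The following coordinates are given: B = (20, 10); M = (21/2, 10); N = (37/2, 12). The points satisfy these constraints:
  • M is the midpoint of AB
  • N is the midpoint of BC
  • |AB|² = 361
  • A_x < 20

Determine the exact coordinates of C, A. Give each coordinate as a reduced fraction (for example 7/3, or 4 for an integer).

C = (17, 14)
A = (1, 10)

1. A_x = 1  [A = 2·M−B = 2·(21/2, 10)−(20, 10)]
2. A_y = 10  [A = 2·M−B = 2·(21/2, 10)−(20, 10)]
   so A = (1, 10)
3. C_x = 17  [C = 2·N−B = 2·(37/2, 12)−(20, 10)]
4. C_y = 14  [C = 2·N−B = 2·(37/2, 12)−(20, 10)]
   so C = (17, 14)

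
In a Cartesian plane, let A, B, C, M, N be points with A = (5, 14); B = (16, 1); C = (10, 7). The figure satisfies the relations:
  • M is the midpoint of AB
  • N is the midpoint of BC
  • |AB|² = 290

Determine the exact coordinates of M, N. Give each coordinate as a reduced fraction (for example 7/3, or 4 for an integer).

M = (21/2, 15/2)
N = (13, 4)

1. M_x = 21/2  [2·M = A+B = (5, 14)+(16, 1)]
2. M_y = 15/2  [2·M = A+B = (5, 14)+(16, 1)]
   so M = (21/2, 15/2)
3. N_x = 13  [2·N = B+C = (16, 1)+(10, 7)]
4. N_y = 4  [2·N = B+C = (16, 1)+(10, 7)]
   so N = (13, 4)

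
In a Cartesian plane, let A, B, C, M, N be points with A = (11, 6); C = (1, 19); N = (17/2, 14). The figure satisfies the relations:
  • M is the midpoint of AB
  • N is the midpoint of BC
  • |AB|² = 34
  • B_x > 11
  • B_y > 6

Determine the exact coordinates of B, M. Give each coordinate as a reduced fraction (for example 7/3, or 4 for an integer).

1. B_x = 16  [B = 2·N−C = 2·(17/2, 14)−(1, 19)]
2. B_y = 9  [B = 2·N−C = 2·(17/2, 14)−(1, 19)]
   so B = (16, 9)
3. M_x = 27/2  [2·M = A+B = (11, 6)+(16, 9)]
4. M_y = 15/2  [2·M = A+B = (11, 6)+(16, 9)]
   so M = (27/2, 15/2)

B = (16, 9)
M = (27/2, 15/2)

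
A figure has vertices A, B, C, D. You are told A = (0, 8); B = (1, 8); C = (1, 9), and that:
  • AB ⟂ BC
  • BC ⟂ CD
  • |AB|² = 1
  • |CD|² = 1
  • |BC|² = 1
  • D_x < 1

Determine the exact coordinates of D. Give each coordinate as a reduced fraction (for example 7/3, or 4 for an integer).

D = (0, 9)

1. D_x = 0  [[BC ⟂ CD ⇒ 1y-9=0] ∩ [|D−(1, 9)|²=1]]
2. D_y = 9  [[BC ⟂ CD ⇒ 1y-9=0] ∩ [|D−(1, 9)|²=1]]
   so D = (0, 9)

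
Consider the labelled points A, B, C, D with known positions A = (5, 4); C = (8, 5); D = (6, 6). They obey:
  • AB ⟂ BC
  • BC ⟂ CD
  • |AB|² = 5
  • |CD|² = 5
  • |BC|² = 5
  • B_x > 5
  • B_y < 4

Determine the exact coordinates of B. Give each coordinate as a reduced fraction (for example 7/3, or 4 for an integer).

B = (7, 3)

1. B_x = 7  [[BC ⟂ CD ⇒ 2x-1y-11=0] ∩ [|B−(5, 4)|²=5]]
2. B_y = 3  [[BC ⟂ CD ⇒ 2x-1y-11=0] ∩ [|B−(5, 4)|²=5]]
   so B = (7, 3)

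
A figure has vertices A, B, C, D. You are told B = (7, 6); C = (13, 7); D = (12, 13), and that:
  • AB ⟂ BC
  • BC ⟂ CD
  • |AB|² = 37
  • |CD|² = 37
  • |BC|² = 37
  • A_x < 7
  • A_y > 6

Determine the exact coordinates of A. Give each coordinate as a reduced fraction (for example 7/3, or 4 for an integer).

A = (6, 12)

1. A_x = 6  [[AB ⟂ BC ⇒ -6x-1y+48=0] ∩ [|A−(7, 6)|²=37]]
2. A_y = 12  [[AB ⟂ BC ⇒ -6x-1y+48=0] ∩ [|A−(7, 6)|²=37]]
   so A = (6, 12)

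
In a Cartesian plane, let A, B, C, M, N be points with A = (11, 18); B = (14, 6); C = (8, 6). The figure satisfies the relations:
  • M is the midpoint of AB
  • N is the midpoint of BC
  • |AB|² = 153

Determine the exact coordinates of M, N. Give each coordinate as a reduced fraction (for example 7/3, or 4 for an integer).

1. M_x = 25/2  [2·M = A+B = (11, 18)+(14, 6)]
2. M_y = 12  [2·M = A+B = (11, 18)+(14, 6)]
   so M = (25/2, 12)
3. N_x = 11  [2·N = B+C = (14, 6)+(8, 6)]
4. N_y = 6  [2·N = B+C = (14, 6)+(8, 6)]
   so N = (11, 6)

M = (25/2, 12)
N = (11, 6)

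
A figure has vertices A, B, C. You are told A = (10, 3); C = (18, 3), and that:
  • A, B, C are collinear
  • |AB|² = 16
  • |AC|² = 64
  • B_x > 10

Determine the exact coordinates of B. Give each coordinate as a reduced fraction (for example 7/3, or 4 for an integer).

1. B_x = 14  [[A, B, C are collinear ⇒ -8y+24=0] ∩ [|B−(10, 3)|²=16]]
2. B_y = 3  [[A, B, C are collinear ⇒ -8y+24=0] ∩ [|B−(10, 3)|²=16]]
   so B = (14, 3)

B = (14, 3)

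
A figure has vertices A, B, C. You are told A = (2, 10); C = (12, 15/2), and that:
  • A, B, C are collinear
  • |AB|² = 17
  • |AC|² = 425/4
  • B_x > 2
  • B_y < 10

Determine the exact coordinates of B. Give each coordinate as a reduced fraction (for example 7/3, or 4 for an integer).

1. B_x = 6  [[A, B, C are collinear ⇒ -5/2x-10y+105=0] ∩ [|B−(2, 10)|²=17]]
2. B_y = 9  [[A, B, C are collinear ⇒ -5/2x-10y+105=0] ∩ [|B−(2, 10)|²=17]]
   so B = (6, 9)

B = (6, 9)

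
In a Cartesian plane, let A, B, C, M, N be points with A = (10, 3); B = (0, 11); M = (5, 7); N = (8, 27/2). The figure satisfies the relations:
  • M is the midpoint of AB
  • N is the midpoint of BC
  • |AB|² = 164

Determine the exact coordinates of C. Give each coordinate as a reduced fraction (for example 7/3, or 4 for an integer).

1. C_x = 16  [C = 2·N−B = 2·(8, 27/2)−(0, 11)]
2. C_y = 16  [C = 2·N−B = 2·(8, 27/2)−(0, 11)]
   so C = (16, 16)

C = (16, 16)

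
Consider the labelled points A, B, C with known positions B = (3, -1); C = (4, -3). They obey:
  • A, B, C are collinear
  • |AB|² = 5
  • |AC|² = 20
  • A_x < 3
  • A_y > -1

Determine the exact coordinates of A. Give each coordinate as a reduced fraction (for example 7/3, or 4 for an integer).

1. A_x = 2  [[A, B, C are collinear ⇒ 2x+1y-5=0] ∩ [|A−(3, -1)|²=5]]
2. A_y = 1  [[A, B, C are collinear ⇒ 2x+1y-5=0] ∩ [|A−(3, -1)|²=5]]
   so A = (2, 1)

A = (2, 1)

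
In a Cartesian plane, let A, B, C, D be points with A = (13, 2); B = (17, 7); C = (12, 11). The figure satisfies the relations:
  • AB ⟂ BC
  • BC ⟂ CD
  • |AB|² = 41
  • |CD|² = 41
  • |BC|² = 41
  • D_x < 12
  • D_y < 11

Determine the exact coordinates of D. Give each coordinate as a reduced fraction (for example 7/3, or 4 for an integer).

1. D_x = 8  [[BC ⟂ CD ⇒ -5x+4y+16=0] ∩ [|D−(12, 11)|²=41]]
2. D_y = 6  [[BC ⟂ CD ⇒ -5x+4y+16=0] ∩ [|D−(12, 11)|²=41]]
   so D = (8, 6)

D = (8, 6)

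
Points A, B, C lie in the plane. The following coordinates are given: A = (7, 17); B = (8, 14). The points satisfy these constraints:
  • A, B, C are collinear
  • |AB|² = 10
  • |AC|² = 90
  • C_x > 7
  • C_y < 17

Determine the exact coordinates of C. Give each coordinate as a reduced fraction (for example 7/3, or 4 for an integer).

1. C_x = 10  [[A, B, C are collinear ⇒ 3x+1y-38=0] ∩ [|C−(7, 17)|²=90]]
2. C_y = 8  [[A, B, C are collinear ⇒ 3x+1y-38=0] ∩ [|C−(7, 17)|²=90]]
   so C = (10, 8)

C = (10, 8)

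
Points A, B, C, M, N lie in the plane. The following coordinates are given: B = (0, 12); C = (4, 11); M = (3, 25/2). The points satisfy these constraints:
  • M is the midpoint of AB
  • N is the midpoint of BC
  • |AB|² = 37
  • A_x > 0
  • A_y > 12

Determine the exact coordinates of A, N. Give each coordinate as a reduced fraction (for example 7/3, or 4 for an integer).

A = (6, 13)
N = (2, 23/2)

1. A_x = 6  [A = 2·M−B = 2·(3, 25/2)−(0, 12)]
2. A_y = 13  [A = 2·M−B = 2·(3, 25/2)−(0, 12)]
   so A = (6, 13)
3. N_x = 2  [2·N = B+C = (0, 12)+(4, 11)]
4. N_y = 23/2  [2·N = B+C = (0, 12)+(4, 11)]
   so N = (2, 23/2)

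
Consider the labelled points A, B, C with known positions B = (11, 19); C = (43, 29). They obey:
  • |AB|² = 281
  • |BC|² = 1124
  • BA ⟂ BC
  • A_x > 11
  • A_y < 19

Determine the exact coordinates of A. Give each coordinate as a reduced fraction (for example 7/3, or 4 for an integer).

1. A_x = 16  [[BA ⟂ BC ⇒ 32x+10y-542=0] ∩ [|A−(11, 19)|²=281]]
2. A_y = 3  [[BA ⟂ BC ⇒ 32x+10y-542=0] ∩ [|A−(11, 19)|²=281]]
   so A = (16, 3)

A = (16, 3)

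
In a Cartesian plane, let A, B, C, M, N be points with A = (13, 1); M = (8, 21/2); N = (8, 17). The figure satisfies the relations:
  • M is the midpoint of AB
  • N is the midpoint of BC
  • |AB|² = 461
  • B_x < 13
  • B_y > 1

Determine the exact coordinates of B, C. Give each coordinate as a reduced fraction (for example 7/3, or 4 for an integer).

1. B_x = 3  [B = 2·M−A = 2·(8, 21/2)−(13, 1)]
2. B_y = 20  [B = 2·M−A = 2·(8, 21/2)−(13, 1)]
   so B = (3, 20)
3. C_x = 13  [C = 2·N−B = 2·(8, 17)−(3, 20)]
4. C_y = 14  [C = 2·N−B = 2·(8, 17)−(3, 20)]
   so C = (13, 14)

B = (3, 20)
C = (13, 14)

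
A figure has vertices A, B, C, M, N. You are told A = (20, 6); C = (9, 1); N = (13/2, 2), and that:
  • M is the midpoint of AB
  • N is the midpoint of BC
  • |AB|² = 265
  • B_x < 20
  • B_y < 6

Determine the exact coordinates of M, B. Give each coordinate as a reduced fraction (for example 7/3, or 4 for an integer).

1. B_x = 4  [B = 2·N−C = 2·(13/2, 2)−(9, 1)]
2. B_y = 3  [B = 2·N−C = 2·(13/2, 2)−(9, 1)]
   so B = (4, 3)
3. M_x = 12  [2·M = A+B = (20, 6)+(4, 3)]
4. M_y = 9/2  [2·M = A+B = (20, 6)+(4, 3)]
   so M = (12, 9/2)

M = (12, 9/2)
B = (4, 3)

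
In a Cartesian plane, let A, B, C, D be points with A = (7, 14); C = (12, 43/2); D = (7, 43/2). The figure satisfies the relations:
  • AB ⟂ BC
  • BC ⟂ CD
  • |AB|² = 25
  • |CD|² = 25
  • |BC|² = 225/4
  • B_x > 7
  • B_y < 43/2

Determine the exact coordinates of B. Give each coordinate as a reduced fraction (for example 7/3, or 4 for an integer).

B = (12, 14)

1. B_x = 12  [[BC ⟂ CD ⇒ 5x-60=0] ∩ [|B−(7, 14)|²=25]]
2. B_y = 14  [[BC ⟂ CD ⇒ 5x-60=0] ∩ [|B−(7, 14)|²=25]]
   so B = (12, 14)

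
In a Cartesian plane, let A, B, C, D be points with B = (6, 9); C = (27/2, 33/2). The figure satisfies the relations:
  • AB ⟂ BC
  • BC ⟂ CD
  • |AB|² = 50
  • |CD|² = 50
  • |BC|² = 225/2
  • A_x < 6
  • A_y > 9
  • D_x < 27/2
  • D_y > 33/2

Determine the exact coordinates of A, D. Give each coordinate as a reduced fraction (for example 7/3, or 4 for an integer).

1. A_x = 1  [[AB ⟂ BC ⇒ -15/2x-15/2y+225/2=0] ∩ [|A−(6, 9)|²=50]]
2. A_y = 14  [[AB ⟂ BC ⇒ -15/2x-15/2y+225/2=0] ∩ [|A−(6, 9)|²=50]]
   so A = (1, 14)
3. D_x = 17/2  [[BC ⟂ CD ⇒ 15/2x+15/2y-225=0] ∩ [|D−(27/2, 33/2)|²=50]]
4. D_y = 43/2  [[BC ⟂ CD ⇒ 15/2x+15/2y-225=0] ∩ [|D−(27/2, 33/2)|²=50]]
   so D = (17/2, 43/2)

A = (1, 14)
D = (17/2, 43/2)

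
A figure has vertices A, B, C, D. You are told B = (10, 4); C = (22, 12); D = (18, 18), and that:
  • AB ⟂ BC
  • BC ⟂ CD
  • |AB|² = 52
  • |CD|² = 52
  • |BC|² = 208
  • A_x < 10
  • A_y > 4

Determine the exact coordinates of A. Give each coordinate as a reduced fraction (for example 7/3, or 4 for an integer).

1. A_x = 6  [[AB ⟂ BC ⇒ -12x-8y+152=0] ∩ [|A−(10, 4)|²=52]]
2. A_y = 10  [[AB ⟂ BC ⇒ -12x-8y+152=0] ∩ [|A−(10, 4)|²=52]]
   so A = (6, 10)

A = (6, 10)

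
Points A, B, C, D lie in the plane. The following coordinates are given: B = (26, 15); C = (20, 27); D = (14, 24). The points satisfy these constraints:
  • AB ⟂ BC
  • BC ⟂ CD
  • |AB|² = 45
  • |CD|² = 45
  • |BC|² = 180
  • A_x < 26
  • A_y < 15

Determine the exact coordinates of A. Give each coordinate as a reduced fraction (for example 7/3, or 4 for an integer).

A = (20, 12)

1. A_x = 20  [[AB ⟂ BC ⇒ 6x-12y+24=0] ∩ [|A−(26, 15)|²=45]]
2. A_y = 12  [[AB ⟂ BC ⇒ 6x-12y+24=0] ∩ [|A−(26, 15)|²=45]]
   so A = (20, 12)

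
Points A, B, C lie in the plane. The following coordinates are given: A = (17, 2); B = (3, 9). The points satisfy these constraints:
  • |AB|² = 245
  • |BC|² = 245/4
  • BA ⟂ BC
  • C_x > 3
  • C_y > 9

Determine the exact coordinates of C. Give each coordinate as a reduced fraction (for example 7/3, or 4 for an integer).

C = (13/2, 16)

1. C_x = 13/2  [[BA ⟂ BC ⇒ 14x-7y+21=0] ∩ [|C−(3, 9)|²=245/4]]
2. C_y = 16  [[BA ⟂ BC ⇒ 14x-7y+21=0] ∩ [|C−(3, 9)|²=245/4]]
   so C = (13/2, 16)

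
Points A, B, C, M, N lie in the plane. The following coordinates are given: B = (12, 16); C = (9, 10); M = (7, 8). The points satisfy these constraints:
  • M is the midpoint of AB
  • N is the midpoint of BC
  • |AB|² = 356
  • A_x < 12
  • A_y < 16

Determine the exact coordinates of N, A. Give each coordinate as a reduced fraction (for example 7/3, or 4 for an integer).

1. A_x = 2  [A = 2·M−B = 2·(7, 8)−(12, 16)]
2. A_y = 0  [A = 2·M−B = 2·(7, 8)−(12, 16)]
   so A = (2, 0)
3. N_x = 21/2  [2·N = B+C = (12, 16)+(9, 10)]
4. N_y = 13  [2·N = B+C = (12, 16)+(9, 10)]
   so N = (21/2, 13)

N = (21/2, 13)
A = (2, 0)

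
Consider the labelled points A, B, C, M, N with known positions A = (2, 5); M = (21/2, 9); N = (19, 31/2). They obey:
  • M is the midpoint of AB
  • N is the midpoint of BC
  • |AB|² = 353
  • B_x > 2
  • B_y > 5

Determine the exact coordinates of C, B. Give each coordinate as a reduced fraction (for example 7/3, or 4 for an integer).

C = (19, 18)
B = (19, 13)

1. B_x = 19  [B = 2·M−A = 2·(21/2, 9)−(2, 5)]
2. B_y = 13  [B = 2·M−A = 2·(21/2, 9)−(2, 5)]
   so B = (19, 13)
3. C_x = 19  [C = 2·N−B = 2·(19, 31/2)−(19, 13)]
4. C_y = 18  [C = 2·N−B = 2·(19, 31/2)−(19, 13)]
   so C = (19, 18)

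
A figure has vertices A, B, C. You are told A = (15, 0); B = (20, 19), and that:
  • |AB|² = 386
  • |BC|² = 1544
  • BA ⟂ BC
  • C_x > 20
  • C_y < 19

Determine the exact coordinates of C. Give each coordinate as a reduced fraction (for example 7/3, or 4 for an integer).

C = (58, 9)

1. C_x = 58  [[BA ⟂ BC ⇒ -5x-19y+461=0] ∩ [|C−(20, 19)|²=1544]]
2. C_y = 9  [[BA ⟂ BC ⇒ -5x-19y+461=0] ∩ [|C−(20, 19)|²=1544]]
   so C = (58, 9)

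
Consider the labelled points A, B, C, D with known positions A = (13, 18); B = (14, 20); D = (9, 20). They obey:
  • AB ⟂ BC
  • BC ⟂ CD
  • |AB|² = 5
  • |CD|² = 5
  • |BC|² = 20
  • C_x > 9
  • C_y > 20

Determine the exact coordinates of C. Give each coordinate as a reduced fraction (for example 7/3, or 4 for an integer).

1. C_x = 10  [[AB ⟂ BC ⇒ 1x+2y-54=0] ∩ [|C−(9, 20)|²=5]]
2. C_y = 22  [[AB ⟂ BC ⇒ 1x+2y-54=0] ∩ [|C−(9, 20)|²=5]]
   so C = (10, 22)

C = (10, 22)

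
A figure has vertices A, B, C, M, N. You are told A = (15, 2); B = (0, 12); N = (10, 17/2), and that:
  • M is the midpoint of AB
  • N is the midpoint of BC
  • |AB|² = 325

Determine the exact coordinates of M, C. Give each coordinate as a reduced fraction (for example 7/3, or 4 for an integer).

1. M_x = 15/2  [2·M = A+B = (15, 2)+(0, 12)]
2. M_y = 7  [2·M = A+B = (15, 2)+(0, 12)]
   so M = (15/2, 7)
3. C_x = 20  [C = 2·N−B = 2·(10, 17/2)−(0, 12)]
4. C_y = 5  [C = 2·N−B = 2·(10, 17/2)−(0, 12)]
   so C = (20, 5)

M = (15/2, 7)
C = (20, 5)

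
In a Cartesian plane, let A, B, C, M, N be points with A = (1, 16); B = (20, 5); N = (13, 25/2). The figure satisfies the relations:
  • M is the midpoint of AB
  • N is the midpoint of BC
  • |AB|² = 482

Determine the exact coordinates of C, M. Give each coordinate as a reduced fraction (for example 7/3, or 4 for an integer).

C = (6, 20)
M = (21/2, 21/2)

1. M_x = 21/2  [2·M = A+B = (1, 16)+(20, 5)]
2. M_y = 21/2  [2·M = A+B = (1, 16)+(20, 5)]
   so M = (21/2, 21/2)
3. C_x = 6  [C = 2·N−B = 2·(13, 25/2)−(20, 5)]
4. C_y = 20  [C = 2·N−B = 2·(13, 25/2)−(20, 5)]
   so C = (6, 20)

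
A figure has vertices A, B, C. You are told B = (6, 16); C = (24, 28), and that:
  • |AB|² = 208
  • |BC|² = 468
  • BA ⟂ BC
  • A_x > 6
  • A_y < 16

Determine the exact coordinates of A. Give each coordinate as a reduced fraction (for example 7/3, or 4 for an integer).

A = (14, 4)

1. A_x = 14  [[BA ⟂ BC ⇒ 18x+12y-300=0] ∩ [|A−(6, 16)|²=208]]
2. A_y = 4  [[BA ⟂ BC ⇒ 18x+12y-300=0] ∩ [|A−(6, 16)|²=208]]
   so A = (14, 4)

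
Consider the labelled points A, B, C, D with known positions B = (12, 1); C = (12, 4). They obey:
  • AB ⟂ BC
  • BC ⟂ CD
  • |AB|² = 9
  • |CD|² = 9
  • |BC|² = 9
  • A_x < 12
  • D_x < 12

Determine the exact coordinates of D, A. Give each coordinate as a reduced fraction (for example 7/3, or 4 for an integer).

1. D_x = 9  [[BC ⟂ CD ⇒ 3y-12=0] ∩ [|D−(12, 4)|²=9]]
2. D_y = 4  [[BC ⟂ CD ⇒ 3y-12=0] ∩ [|D−(12, 4)|²=9]]
   so D = (9, 4)
3. A_x = 9  [[AB ⟂ BC ⇒ -3y+3=0] ∩ [|A−(12, 1)|²=9]]
4. A_y = 1  [[AB ⟂ BC ⇒ -3y+3=0] ∩ [|A−(12, 1)|²=9]]
   so A = (9, 1)

D = (9, 4)
A = (9, 1)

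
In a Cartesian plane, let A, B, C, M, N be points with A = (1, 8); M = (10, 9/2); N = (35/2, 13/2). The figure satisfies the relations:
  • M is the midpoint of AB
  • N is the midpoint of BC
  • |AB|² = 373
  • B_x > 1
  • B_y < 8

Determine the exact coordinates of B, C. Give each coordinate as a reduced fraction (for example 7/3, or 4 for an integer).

1. B_x = 19  [B = 2·M−A = 2·(10, 9/2)−(1, 8)]
2. B_y = 1  [B = 2·M−A = 2·(10, 9/2)−(1, 8)]
   so B = (19, 1)
3. C_x = 16  [C = 2·N−B = 2·(35/2, 13/2)−(19, 1)]
4. C_y = 12  [C = 2·N−B = 2·(35/2, 13/2)−(19, 1)]
   so C = (16, 12)

B = (19, 1)
C = (16, 12)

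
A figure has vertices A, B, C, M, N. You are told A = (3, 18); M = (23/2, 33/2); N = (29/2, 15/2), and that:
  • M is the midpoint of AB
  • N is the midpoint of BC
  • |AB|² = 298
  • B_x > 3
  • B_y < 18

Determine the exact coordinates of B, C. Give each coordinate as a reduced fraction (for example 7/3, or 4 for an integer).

1. B_x = 20  [B = 2·M−A = 2·(23/2, 33/2)−(3, 18)]
2. B_y = 15  [B = 2·M−A = 2·(23/2, 33/2)−(3, 18)]
   so B = (20, 15)
3. C_x = 9  [C = 2·N−B = 2·(29/2, 15/2)−(20, 15)]
4. C_y = 0  [C = 2·N−B = 2·(29/2, 15/2)−(20, 15)]
   so C = (9, 0)

B = (20, 15)
C = (9, 0)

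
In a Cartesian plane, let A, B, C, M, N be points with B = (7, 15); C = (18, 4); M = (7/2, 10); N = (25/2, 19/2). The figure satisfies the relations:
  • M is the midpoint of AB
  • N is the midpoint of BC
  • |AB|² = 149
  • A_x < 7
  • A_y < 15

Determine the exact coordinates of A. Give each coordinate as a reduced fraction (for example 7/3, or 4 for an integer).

1. A_x = 0  [A = 2·M−B = 2·(7/2, 10)−(7, 15)]
2. A_y = 5  [A = 2·M−B = 2·(7/2, 10)−(7, 15)]
   so A = (0, 5)

A = (0, 5)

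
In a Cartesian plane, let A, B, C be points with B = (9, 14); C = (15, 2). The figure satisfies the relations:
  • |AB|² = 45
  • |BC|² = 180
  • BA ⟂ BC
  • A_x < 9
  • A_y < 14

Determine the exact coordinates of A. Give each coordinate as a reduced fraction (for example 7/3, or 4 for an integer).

1. A_x = 3  [[BA ⟂ BC ⇒ 6x-12y+114=0] ∩ [|A−(9, 14)|²=45]]
2. A_y = 11  [[BA ⟂ BC ⇒ 6x-12y+114=0] ∩ [|A−(9, 14)|²=45]]
   so A = (3, 11)

A = (3, 11)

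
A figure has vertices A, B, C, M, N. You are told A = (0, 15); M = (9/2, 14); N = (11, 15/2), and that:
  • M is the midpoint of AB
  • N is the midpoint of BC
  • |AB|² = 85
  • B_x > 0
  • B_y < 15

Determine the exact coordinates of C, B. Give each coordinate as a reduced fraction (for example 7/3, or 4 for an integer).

C = (13, 2)
B = (9, 13)

1. B_x = 9  [B = 2·M−A = 2·(9/2, 14)−(0, 15)]
2. B_y = 13  [B = 2·M−A = 2·(9/2, 14)−(0, 15)]
   so B = (9, 13)
3. C_x = 13  [C = 2·N−B = 2·(11, 15/2)−(9, 13)]
4. C_y = 2  [C = 2·N−B = 2·(11, 15/2)−(9, 13)]
   so C = (13, 2)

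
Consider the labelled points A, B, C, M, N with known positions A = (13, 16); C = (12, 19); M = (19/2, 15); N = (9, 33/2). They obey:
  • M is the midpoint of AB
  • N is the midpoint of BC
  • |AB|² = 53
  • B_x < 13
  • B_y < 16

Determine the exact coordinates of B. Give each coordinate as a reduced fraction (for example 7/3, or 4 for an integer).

B = (6, 14)

1. B_x = 6  [B = 2·M−A = 2·(19/2, 15)−(13, 16)]
2. B_y = 14  [B = 2·M−A = 2·(19/2, 15)−(13, 16)]
   so B = (6, 14)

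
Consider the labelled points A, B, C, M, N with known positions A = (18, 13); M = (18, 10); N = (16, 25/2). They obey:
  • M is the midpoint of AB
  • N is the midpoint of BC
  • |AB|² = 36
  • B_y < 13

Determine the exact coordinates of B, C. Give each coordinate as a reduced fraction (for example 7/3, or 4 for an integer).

1. B_x = 18  [B = 2·M−A = 2·(18, 10)−(18, 13)]
2. B_y = 7  [B = 2·M−A = 2·(18, 10)−(18, 13)]
   so B = (18, 7)
3. C_x = 14  [C = 2·N−B = 2·(16, 25/2)−(18, 7)]
4. C_y = 18  [C = 2·N−B = 2·(16, 25/2)−(18, 7)]
   so C = (14, 18)

B = (18, 7)
C = (14, 18)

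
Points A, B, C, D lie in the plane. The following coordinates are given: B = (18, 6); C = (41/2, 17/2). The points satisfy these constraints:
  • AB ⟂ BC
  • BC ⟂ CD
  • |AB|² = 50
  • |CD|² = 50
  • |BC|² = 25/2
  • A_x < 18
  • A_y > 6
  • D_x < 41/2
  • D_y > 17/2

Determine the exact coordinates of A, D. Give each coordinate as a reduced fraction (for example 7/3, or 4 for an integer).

1. A_x = 13  [[AB ⟂ BC ⇒ -5/2x-5/2y+60=0] ∩ [|A−(18, 6)|²=50]]
2. A_y = 11  [[AB ⟂ BC ⇒ -5/2x-5/2y+60=0] ∩ [|A−(18, 6)|²=50]]
   so A = (13, 11)
3. D_x = 31/2  [[BC ⟂ CD ⇒ 5/2x+5/2y-145/2=0] ∩ [|D−(41/2, 17/2)|²=50]]
4. D_y = 27/2  [[BC ⟂ CD ⇒ 5/2x+5/2y-145/2=0] ∩ [|D−(41/2, 17/2)|²=50]]
   so D = (31/2, 27/2)

A = (13, 11)
D = (31/2, 27/2)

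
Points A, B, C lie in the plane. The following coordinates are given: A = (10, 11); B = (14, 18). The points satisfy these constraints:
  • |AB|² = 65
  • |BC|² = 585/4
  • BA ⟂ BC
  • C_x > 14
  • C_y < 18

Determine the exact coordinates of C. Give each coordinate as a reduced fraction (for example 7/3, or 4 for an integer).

C = (49/2, 12)

1. C_x = 49/2  [[BA ⟂ BC ⇒ -4x-7y+182=0] ∩ [|C−(14, 18)|²=585/4]]
2. C_y = 12  [[BA ⟂ BC ⇒ -4x-7y+182=0] ∩ [|C−(14, 18)|²=585/4]]
   so C = (49/2, 12)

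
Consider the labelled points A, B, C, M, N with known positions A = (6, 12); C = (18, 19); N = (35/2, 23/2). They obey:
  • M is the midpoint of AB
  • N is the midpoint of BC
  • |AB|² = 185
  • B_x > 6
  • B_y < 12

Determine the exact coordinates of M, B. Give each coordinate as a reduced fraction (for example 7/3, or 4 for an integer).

M = (23/2, 8)
B = (17, 4)

1. B_x = 17  [B = 2·N−C = 2·(35/2, 23/2)−(18, 19)]
2. B_y = 4  [B = 2·N−C = 2·(35/2, 23/2)−(18, 19)]
   so B = (17, 4)
3. M_x = 23/2  [2·M = A+B = (6, 12)+(17, 4)]
4. M_y = 8  [2·M = A+B = (6, 12)+(17, 4)]
   so M = (23/2, 8)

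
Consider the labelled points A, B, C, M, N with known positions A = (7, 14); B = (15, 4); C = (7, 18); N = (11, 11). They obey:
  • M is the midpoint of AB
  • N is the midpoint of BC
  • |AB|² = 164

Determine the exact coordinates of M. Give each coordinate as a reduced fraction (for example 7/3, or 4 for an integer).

M = (11, 9)

1. M_x = 11  [2·M = A+B = (7, 14)+(15, 4)]
2. M_y = 9  [2·M = A+B = (7, 14)+(15, 4)]
   so M = (11, 9)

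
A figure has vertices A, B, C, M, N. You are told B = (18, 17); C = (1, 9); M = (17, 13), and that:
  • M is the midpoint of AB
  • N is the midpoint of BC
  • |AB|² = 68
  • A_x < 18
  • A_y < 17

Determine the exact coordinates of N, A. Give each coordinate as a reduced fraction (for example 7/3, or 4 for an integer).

1. A_x = 16  [A = 2·M−B = 2·(17, 13)−(18, 17)]
2. A_y = 9  [A = 2·M−B = 2·(17, 13)−(18, 17)]
   so A = (16, 9)
3. N_x = 19/2  [2·N = B+C = (18, 17)+(1, 9)]
4. N_y = 13  [2·N = B+C = (18, 17)+(1, 9)]
   so N = (19/2, 13)

N = (19/2, 13)
A = (16, 9)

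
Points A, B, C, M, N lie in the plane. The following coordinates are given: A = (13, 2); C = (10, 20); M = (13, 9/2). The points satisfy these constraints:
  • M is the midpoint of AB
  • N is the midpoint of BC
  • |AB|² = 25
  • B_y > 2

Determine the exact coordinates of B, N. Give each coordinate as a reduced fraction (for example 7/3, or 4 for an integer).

1. B_x = 13  [B = 2·M−A = 2·(13, 9/2)−(13, 2)]
2. B_y = 7  [B = 2·M−A = 2·(13, 9/2)−(13, 2)]
   so B = (13, 7)
3. N_x = 23/2  [2·N = B+C = (13, 7)+(10, 20)]
4. N_y = 27/2  [2·N = B+C = (13, 7)+(10, 20)]
   so N = (23/2, 27/2)

B = (13, 7)
N = (23/2, 27/2)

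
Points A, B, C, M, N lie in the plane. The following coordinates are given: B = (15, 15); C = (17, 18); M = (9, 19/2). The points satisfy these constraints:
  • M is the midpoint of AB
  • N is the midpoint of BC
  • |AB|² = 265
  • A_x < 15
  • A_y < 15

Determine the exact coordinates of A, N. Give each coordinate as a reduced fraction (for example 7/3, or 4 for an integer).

1. A_x = 3  [A = 2·M−B = 2·(9, 19/2)−(15, 15)]
2. A_y = 4  [A = 2·M−B = 2·(9, 19/2)−(15, 15)]
   so A = (3, 4)
3. N_x = 16  [2·N = B+C = (15, 15)+(17, 18)]
4. N_y = 33/2  [2·N = B+C = (15, 15)+(17, 18)]
   so N = (16, 33/2)

A = (3, 4)
N = (16, 33/2)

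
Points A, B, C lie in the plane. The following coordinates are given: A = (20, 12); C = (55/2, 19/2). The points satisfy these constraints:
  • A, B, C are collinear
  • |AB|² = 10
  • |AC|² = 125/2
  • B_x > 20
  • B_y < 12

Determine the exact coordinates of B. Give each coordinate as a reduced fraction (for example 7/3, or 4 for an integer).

B = (23, 11)

1. B_x = 23  [[A, B, C are collinear ⇒ -5/2x-15/2y+140=0] ∩ [|B−(20, 12)|²=10]]
2. B_y = 11  [[A, B, C are collinear ⇒ -5/2x-15/2y+140=0] ∩ [|B−(20, 12)|²=10]]
   so B = (23, 11)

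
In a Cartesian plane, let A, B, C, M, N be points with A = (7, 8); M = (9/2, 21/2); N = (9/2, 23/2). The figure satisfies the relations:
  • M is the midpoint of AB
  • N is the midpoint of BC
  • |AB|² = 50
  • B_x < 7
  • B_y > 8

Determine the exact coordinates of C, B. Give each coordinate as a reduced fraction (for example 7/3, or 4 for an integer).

C = (7, 10)
B = (2, 13)

1. B_x = 2  [B = 2·M−A = 2·(9/2, 21/2)−(7, 8)]
2. B_y = 13  [B = 2·M−A = 2·(9/2, 21/2)−(7, 8)]
   so B = (2, 13)
3. C_x = 7  [C = 2·N−B = 2·(9/2, 23/2)−(2, 13)]
4. C_y = 10  [C = 2·N−B = 2·(9/2, 23/2)−(2, 13)]
   so C = (7, 10)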